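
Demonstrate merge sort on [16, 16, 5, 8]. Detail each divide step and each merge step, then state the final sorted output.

Merge sort trace:

Split: [16, 16, 5, 8] -> [16, 16] and [5, 8]
  Split: [16, 16] -> [16] and [16]
  Merge: [16] + [16] -> [16, 16]
  Split: [5, 8] -> [5] and [8]
  Merge: [5] + [8] -> [5, 8]
Merge: [16, 16] + [5, 8] -> [5, 8, 16, 16]

Final sorted array: [5, 8, 16, 16]

The merge sort proceeds by recursively splitting the array and merging sorted halves.
After all merges, the sorted array is [5, 8, 16, 16].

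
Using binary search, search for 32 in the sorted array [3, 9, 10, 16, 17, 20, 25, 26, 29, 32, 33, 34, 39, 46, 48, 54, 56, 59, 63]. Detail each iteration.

Binary search for 32 in [3, 9, 10, 16, 17, 20, 25, 26, 29, 32, 33, 34, 39, 46, 48, 54, 56, 59, 63]:

lo=0, hi=18, mid=9, arr[mid]=32 -> Found target at index 9!

Binary search finds 32 at index 9 after 1 comparisons. The search repeatedly halves the search space by comparing with the middle element.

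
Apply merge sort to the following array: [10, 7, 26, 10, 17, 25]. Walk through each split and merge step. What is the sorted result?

Merge sort trace:

Split: [10, 7, 26, 10, 17, 25] -> [10, 7, 26] and [10, 17, 25]
  Split: [10, 7, 26] -> [10] and [7, 26]
    Split: [7, 26] -> [7] and [26]
    Merge: [7] + [26] -> [7, 26]
  Merge: [10] + [7, 26] -> [7, 10, 26]
  Split: [10, 17, 25] -> [10] and [17, 25]
    Split: [17, 25] -> [17] and [25]
    Merge: [17] + [25] -> [17, 25]
  Merge: [10] + [17, 25] -> [10, 17, 25]
Merge: [7, 10, 26] + [10, 17, 25] -> [7, 10, 10, 17, 25, 26]

Final sorted array: [7, 10, 10, 17, 25, 26]

The merge sort proceeds by recursively splitting the array and merging sorted halves.
After all merges, the sorted array is [7, 10, 10, 17, 25, 26].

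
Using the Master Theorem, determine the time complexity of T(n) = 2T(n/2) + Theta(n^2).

Master Theorem for T(n) = 2T(n/2) + O(n^2):

a = 2, b = 2, c = 2
log_b(a) = log_2(2) = 1.0000

Case 3: c = 2 > log_2(2) = 1.0000
T(n) = O(n^2) = O(n^2)

For T(n) = 2T(n/2) + O(n^2): log_2(2) = 1.0000. This is Case 3 of the Master Theorem (c > log_b(a), work dominated by root), giving O(n^2).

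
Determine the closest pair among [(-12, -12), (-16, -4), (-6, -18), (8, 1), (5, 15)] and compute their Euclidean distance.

Computing all pairwise distances among 5 points:

d((-12, -12), (-16, -4)) = 8.9443
d((-12, -12), (-6, -18)) = 8.4853 <-- minimum
d((-12, -12), (8, 1)) = 23.8537
d((-12, -12), (5, 15)) = 31.9061
d((-16, -4), (-6, -18)) = 17.2047
d((-16, -4), (8, 1)) = 24.5153
d((-16, -4), (5, 15)) = 28.3196
d((-6, -18), (8, 1)) = 23.6008
d((-6, -18), (5, 15)) = 34.7851
d((8, 1), (5, 15)) = 14.3178

Closest pair: (-12, -12) and (-6, -18) with distance 8.4853

The closest pair is (-12, -12) and (-6, -18) with Euclidean distance 8.4853. For 5 points, brute-force pairwise comparison is shown above. For large n, the divide-and-conquer algorithm (sort by x, recurse on halves, check the dividing strip) achieves O(n log n).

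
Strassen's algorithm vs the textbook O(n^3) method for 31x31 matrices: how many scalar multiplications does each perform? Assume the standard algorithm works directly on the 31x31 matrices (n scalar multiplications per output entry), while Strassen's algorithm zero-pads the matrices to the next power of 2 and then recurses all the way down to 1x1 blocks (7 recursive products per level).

Matrix multiplication for 31x31 matrices:

Strassen's algorithm requires power-of-2 dimensions. Pad 31x31 to 32x32 (next power of 2).

Standard algorithm: 31^3 = 29791 multiplications
Strassen's algorithm: 7^(log2(32)) = 7^5 = 16807 multiplications
Savings: 29791 - 16807 = 12984 multiplications

Standard: 29791 multiplications (31^3). Strassen: 16807 multiplications (7^5, after padding to 32x32). Strassen reduces 8 recursive multiplications to 7 at each level.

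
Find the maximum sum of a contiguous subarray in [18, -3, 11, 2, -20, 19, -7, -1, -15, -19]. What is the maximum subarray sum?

Using Kadane's algorithm on [18, -3, 11, 2, -20, 19, -7, -1, -15, -19]:

Scanning through the array:
Position 1 (value -3): max_ending_here = 15, max_so_far = 18
Position 2 (value 11): max_ending_here = 26, max_so_far = 26
Position 3 (value 2): max_ending_here = 28, max_so_far = 28
Position 4 (value -20): max_ending_here = 8, max_so_far = 28
Position 5 (value 19): max_ending_here = 27, max_so_far = 28
Position 6 (value -7): max_ending_here = 20, max_so_far = 28
Position 7 (value -1): max_ending_here = 19, max_so_far = 28
Position 8 (value -15): max_ending_here = 4, max_so_far = 28
Position 9 (value -19): max_ending_here = -15, max_so_far = 28

Maximum subarray: [18, -3, 11, 2]
Maximum sum: 28

The maximum subarray is [18, -3, 11, 2] with sum 28. This subarray runs from index 0 to index 3.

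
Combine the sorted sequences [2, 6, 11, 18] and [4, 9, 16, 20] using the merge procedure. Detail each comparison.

Merging process:

Compare 2 vs 4: take 2 from left. Merged: [2]
Compare 6 vs 4: take 4 from right. Merged: [2, 4]
Compare 6 vs 9: take 6 from left. Merged: [2, 4, 6]
Compare 11 vs 9: take 9 from right. Merged: [2, 4, 6, 9]
Compare 11 vs 16: take 11 from left. Merged: [2, 4, 6, 9, 11]
Compare 18 vs 16: take 16 from right. Merged: [2, 4, 6, 9, 11, 16]
Compare 18 vs 20: take 18 from left. Merged: [2, 4, 6, 9, 11, 16, 18]
Append remaining from right: [20]. Merged: [2, 4, 6, 9, 11, 16, 18, 20]

Final merged array: [2, 4, 6, 9, 11, 16, 18, 20]
Total comparisons: 7

The merged array is [2, 4, 6, 9, 11, 16, 18, 20], requiring 7 comparisons. The merge step runs in O(n) time where n is the total number of elements.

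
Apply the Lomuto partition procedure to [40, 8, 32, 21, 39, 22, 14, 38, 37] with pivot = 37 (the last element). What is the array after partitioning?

Lomuto partition with pivot = 37:

Initial array: [40, 8, 32, 21, 39, 22, 14, 38, 37]

arr[0]=40 > 37: no swap
arr[1]=8 <= 37: swap with position 0, array becomes [8, 40, 32, 21, 39, 22, 14, 38, 37]
arr[2]=32 <= 37: swap with position 1, array becomes [8, 32, 40, 21, 39, 22, 14, 38, 37]
arr[3]=21 <= 37: swap with position 2, array becomes [8, 32, 21, 40, 39, 22, 14, 38, 37]
arr[4]=39 > 37: no swap
arr[5]=22 <= 37: swap with position 3, array becomes [8, 32, 21, 22, 39, 40, 14, 38, 37]
arr[6]=14 <= 37: swap with position 4, array becomes [8, 32, 21, 22, 14, 40, 39, 38, 37]
arr[7]=38 > 37: no swap

Place pivot at position 5: [8, 32, 21, 22, 14, 37, 39, 38, 40]
Pivot position: 5

After partitioning with pivot 37, the array becomes [8, 32, 21, 22, 14, 37, 39, 38, 40]. The pivot is placed at index 5. All elements to the left of the pivot are <= 37, and all elements to the right are > 37.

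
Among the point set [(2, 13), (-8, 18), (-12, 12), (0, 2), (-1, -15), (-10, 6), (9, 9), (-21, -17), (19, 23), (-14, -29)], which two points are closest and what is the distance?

Computing all pairwise distances among 10 points:

d((2, 13), (-8, 18)) = 11.1803
d((2, 13), (-12, 12)) = 14.0357
d((2, 13), (0, 2)) = 11.1803
d((2, 13), (-1, -15)) = 28.1603
d((2, 13), (-10, 6)) = 13.8924
d((2, 13), (9, 9)) = 8.0623
d((2, 13), (-21, -17)) = 37.8021
d((2, 13), (19, 23)) = 19.7231
d((2, 13), (-14, -29)) = 44.9444
d((-8, 18), (-12, 12)) = 7.2111
d((-8, 18), (0, 2)) = 17.8885
d((-8, 18), (-1, -15)) = 33.7343
d((-8, 18), (-10, 6)) = 12.1655
d((-8, 18), (9, 9)) = 19.2354
d((-8, 18), (-21, -17)) = 37.3363
d((-8, 18), (19, 23)) = 27.4591
d((-8, 18), (-14, -29)) = 47.3814
d((-12, 12), (0, 2)) = 15.6205
d((-12, 12), (-1, -15)) = 29.1548
d((-12, 12), (-10, 6)) = 6.3246 <-- minimum
d((-12, 12), (9, 9)) = 21.2132
d((-12, 12), (-21, -17)) = 30.3645
d((-12, 12), (19, 23)) = 32.8938
d((-12, 12), (-14, -29)) = 41.0488
d((0, 2), (-1, -15)) = 17.0294
d((0, 2), (-10, 6)) = 10.7703
d((0, 2), (9, 9)) = 11.4018
d((0, 2), (-21, -17)) = 28.3196
d((0, 2), (19, 23)) = 28.3196
d((0, 2), (-14, -29)) = 34.0147
d((-1, -15), (-10, 6)) = 22.8473
d((-1, -15), (9, 9)) = 26.0
d((-1, -15), (-21, -17)) = 20.0998
d((-1, -15), (19, 23)) = 42.9418
d((-1, -15), (-14, -29)) = 19.105
d((-10, 6), (9, 9)) = 19.2354
d((-10, 6), (-21, -17)) = 25.4951
d((-10, 6), (19, 23)) = 33.6155
d((-10, 6), (-14, -29)) = 35.2278
d((9, 9), (-21, -17)) = 39.6989
d((9, 9), (19, 23)) = 17.2047
d((9, 9), (-14, -29)) = 44.4185
d((-21, -17), (19, 23)) = 56.5685
d((-21, -17), (-14, -29)) = 13.8924
d((19, 23), (-14, -29)) = 61.5873

Closest pair: (-12, 12) and (-10, 6) with distance 6.3246

The closest pair is (-12, 12) and (-10, 6) with Euclidean distance 6.3246. For 10 points, brute-force pairwise comparison is shown above. For large n, the divide-and-conquer algorithm (sort by x, recurse on halves, check the dividing strip) achieves O(n log n).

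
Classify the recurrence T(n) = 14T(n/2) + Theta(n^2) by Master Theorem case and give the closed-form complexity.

Master Theorem for T(n) = 14T(n/2) + O(n^2):

a = 14, b = 2, c = 2
log_b(a) = log_2(14) = 3.8074

Case 1: c = 2 < log_2(14) = 3.8074
T(n) = O(n^(log_2 14))

For T(n) = 14T(n/2) + O(n^2): log_2(14) = 3.8074. This is Case 1 of the Master Theorem (c < log_b(a), work dominated by leaves), giving O(n^(log_2 14)).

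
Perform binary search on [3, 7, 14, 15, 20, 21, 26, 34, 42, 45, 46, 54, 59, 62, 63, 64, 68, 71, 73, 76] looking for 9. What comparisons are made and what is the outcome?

Binary search for 9 in [3, 7, 14, 15, 20, 21, 26, 34, 42, 45, 46, 54, 59, 62, 63, 64, 68, 71, 73, 76]:

lo=0, hi=19, mid=9, arr[mid]=45 -> 45 > 9, search left half
lo=0, hi=8, mid=4, arr[mid]=20 -> 20 > 9, search left half
lo=0, hi=3, mid=1, arr[mid]=7 -> 7 < 9, search right half
lo=2, hi=3, mid=2, arr[mid]=14 -> 14 > 9, search left half
lo=2 > hi=1, target 9 not found

Binary search determines that 9 is not in the array after 4 comparisons. The search space was exhausted without finding the target.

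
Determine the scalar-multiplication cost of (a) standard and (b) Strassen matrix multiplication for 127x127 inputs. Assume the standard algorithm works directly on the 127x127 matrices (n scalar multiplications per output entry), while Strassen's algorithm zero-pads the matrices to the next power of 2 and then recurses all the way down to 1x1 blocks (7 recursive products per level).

Matrix multiplication for 127x127 matrices:

Strassen's algorithm requires power-of-2 dimensions. Pad 127x127 to 128x128 (next power of 2).

Standard algorithm: 127^3 = 2048383 multiplications
Strassen's algorithm: 7^(log2(128)) = 7^7 = 823543 multiplications
Savings: 2048383 - 823543 = 1224840 multiplications

Standard: 2048383 multiplications (127^3). Strassen: 823543 multiplications (7^7, after padding to 128x128). Strassen reduces 8 recursive multiplications to 7 at each level.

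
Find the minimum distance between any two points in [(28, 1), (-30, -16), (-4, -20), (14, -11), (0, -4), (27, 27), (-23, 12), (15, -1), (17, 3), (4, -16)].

Computing all pairwise distances among 10 points:

d((28, 1), (-30, -16)) = 60.4401
d((28, 1), (-4, -20)) = 38.2753
d((28, 1), (14, -11)) = 18.4391
d((28, 1), (0, -4)) = 28.4429
d((28, 1), (27, 27)) = 26.0192
d((28, 1), (-23, 12)) = 52.1728
d((28, 1), (15, -1)) = 13.1529
d((28, 1), (17, 3)) = 11.1803
d((28, 1), (4, -16)) = 29.4109
d((-30, -16), (-4, -20)) = 26.3059
d((-30, -16), (14, -11)) = 44.2832
d((-30, -16), (0, -4)) = 32.311
d((-30, -16), (27, 27)) = 71.4003
d((-30, -16), (-23, 12)) = 28.8617
d((-30, -16), (15, -1)) = 47.4342
d((-30, -16), (17, 3)) = 50.6952
d((-30, -16), (4, -16)) = 34.0
d((-4, -20), (14, -11)) = 20.1246
d((-4, -20), (0, -4)) = 16.4924
d((-4, -20), (27, 27)) = 56.3028
d((-4, -20), (-23, 12)) = 37.2156
d((-4, -20), (15, -1)) = 26.8701
d((-4, -20), (17, 3)) = 31.1448
d((-4, -20), (4, -16)) = 8.9443
d((14, -11), (0, -4)) = 15.6525
d((14, -11), (27, 27)) = 40.1622
d((14, -11), (-23, 12)) = 43.566
d((14, -11), (15, -1)) = 10.0499
d((14, -11), (17, 3)) = 14.3178
d((14, -11), (4, -16)) = 11.1803
d((0, -4), (27, 27)) = 41.1096
d((0, -4), (-23, 12)) = 28.0179
d((0, -4), (15, -1)) = 15.2971
d((0, -4), (17, 3)) = 18.3848
d((0, -4), (4, -16)) = 12.6491
d((27, 27), (-23, 12)) = 52.2015
d((27, 27), (15, -1)) = 30.4631
d((27, 27), (17, 3)) = 26.0
d((27, 27), (4, -16)) = 48.7647
d((-23, 12), (15, -1)) = 40.1622
d((-23, 12), (17, 3)) = 41.0
d((-23, 12), (4, -16)) = 38.8973
d((15, -1), (17, 3)) = 4.4721 <-- minimum
d((15, -1), (4, -16)) = 18.6011
d((17, 3), (4, -16)) = 23.0217

Closest pair: (15, -1) and (17, 3) with distance 4.4721

The closest pair is (15, -1) and (17, 3) with Euclidean distance 4.4721. For 10 points, brute-force pairwise comparison is shown above. For large n, the divide-and-conquer algorithm (sort by x, recurse on halves, check the dividing strip) achieves O(n log n).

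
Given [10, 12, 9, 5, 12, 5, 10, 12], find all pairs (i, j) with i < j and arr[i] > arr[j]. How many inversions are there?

Finding inversions in [10, 12, 9, 5, 12, 5, 10, 12]:

(0, 2): arr[0]=10 > arr[2]=9
(0, 3): arr[0]=10 > arr[3]=5
(0, 5): arr[0]=10 > arr[5]=5
(1, 2): arr[1]=12 > arr[2]=9
(1, 3): arr[1]=12 > arr[3]=5
(1, 5): arr[1]=12 > arr[5]=5
(1, 6): arr[1]=12 > arr[6]=10
(2, 3): arr[2]=9 > arr[3]=5
(2, 5): arr[2]=9 > arr[5]=5
(4, 5): arr[4]=12 > arr[5]=5
(4, 6): arr[4]=12 > arr[6]=10

Total inversions: 11

The array has 11 inversion(s): (0,2), (0,3), (0,5), (1,2), (1,3), (1,5), (1,6), (2,3), (2,5), (4,5), (4,6). Each pair (i,j) satisfies i < j and arr[i] > arr[j].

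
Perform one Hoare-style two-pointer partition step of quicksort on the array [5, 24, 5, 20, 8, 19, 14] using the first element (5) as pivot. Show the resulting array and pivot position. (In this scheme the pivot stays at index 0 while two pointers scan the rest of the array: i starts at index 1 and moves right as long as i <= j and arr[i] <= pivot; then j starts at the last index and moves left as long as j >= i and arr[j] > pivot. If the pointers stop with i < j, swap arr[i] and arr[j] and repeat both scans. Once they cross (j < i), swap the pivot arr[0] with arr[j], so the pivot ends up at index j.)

Hoare-style two-pointer partition with pivot = 5:

Initial array: [5, 24, 5, 20, 8, 19, 14]

Pointers start at i = 1, j = 6.
i stops at index 1 (arr[1]=24 > 5), j stops at index 2 (arr[2]=5 <= 5): swap arr[1] and arr[2], array becomes [5, 5, 24, 20, 8, 19, 14]
i ends at 2, j ends at 1: the pointers have crossed (j < i), so scanning stops.

Swap pivot arr[0] with arr[1] to place pivot at position 1: [5, 5, 24, 20, 8, 19, 14]
Pivot position: 1

After partitioning with pivot 5, the array becomes [5, 5, 24, 20, 8, 19, 14]. The pivot is placed at index 1. All elements to the left of the pivot are <= 5, and all elements to the right are > 5.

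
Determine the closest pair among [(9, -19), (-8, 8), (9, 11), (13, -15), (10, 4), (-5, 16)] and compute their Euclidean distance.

Computing all pairwise distances among 6 points:

d((9, -19), (-8, 8)) = 31.9061
d((9, -19), (9, 11)) = 30.0
d((9, -19), (13, -15)) = 5.6569 <-- minimum
d((9, -19), (10, 4)) = 23.0217
d((9, -19), (-5, 16)) = 37.6962
d((-8, 8), (9, 11)) = 17.2627
d((-8, 8), (13, -15)) = 31.1448
d((-8, 8), (10, 4)) = 18.4391
d((-8, 8), (-5, 16)) = 8.544
d((9, 11), (13, -15)) = 26.3059
d((9, 11), (10, 4)) = 7.0711
d((9, 11), (-5, 16)) = 14.8661
d((13, -15), (10, 4)) = 19.2354
d((13, -15), (-5, 16)) = 35.8469
d((10, 4), (-5, 16)) = 19.2094

Closest pair: (9, -19) and (13, -15) with distance 5.6569

The closest pair is (9, -19) and (13, -15) with Euclidean distance 5.6569. For 6 points, brute-force pairwise comparison is shown above. For large n, the divide-and-conquer algorithm (sort by x, recurse on halves, check the dividing strip) achieves O(n log n).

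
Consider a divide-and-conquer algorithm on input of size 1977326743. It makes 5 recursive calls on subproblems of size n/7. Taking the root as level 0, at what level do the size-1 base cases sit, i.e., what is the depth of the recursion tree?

For divide and conquer with division factor 7:

Problem sizes at each level:
Level 0: 1977326743
Level 1: 282475249
Level 2: 40353607
Level 3: 5764801
Level 4: 823543
Level 5: 117649
Level 6: 16807
Level 7: 2401
Level 8: 343
Level 9: 49
Level 10: 7
Level 11: 1

The root is level 0 and the size-1 base case is level 11 (the tree spans levels 0 through 11, i.e. 12 levels counting the root), so the depth is the number of divisions: log_7(1977326743) = 11

The recursion tree depth is log_7(1977326743) = 11. At each level, the problem size is divided by 7, so it takes 11 divisions to reduce to a base case of size 1. The algorithm makes 5 recursive calls at each level.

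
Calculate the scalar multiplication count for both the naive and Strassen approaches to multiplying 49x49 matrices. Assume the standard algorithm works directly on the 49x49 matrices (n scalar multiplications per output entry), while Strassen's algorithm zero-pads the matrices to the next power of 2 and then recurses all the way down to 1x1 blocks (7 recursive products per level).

Matrix multiplication for 49x49 matrices:

Strassen's algorithm requires power-of-2 dimensions. Pad 49x49 to 64x64 (next power of 2).

Standard algorithm: 49^3 = 117649 multiplications
Strassen's algorithm: 7^(log2(64)) = 7^6 = 117649 multiplications
Savings: 117649 - 117649 = 0 multiplications

Standard: 117649 multiplications (49^3). Strassen: 117649 multiplications (7^6, after padding to 64x64). Strassen reduces 8 recursive multiplications to 7 at each level.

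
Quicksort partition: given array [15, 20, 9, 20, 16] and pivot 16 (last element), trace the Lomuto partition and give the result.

Lomuto partition with pivot = 16:

Initial array: [15, 20, 9, 20, 16]

arr[0]=15 <= 16: swap with position 0, array becomes [15, 20, 9, 20, 16]
arr[1]=20 > 16: no swap
arr[2]=9 <= 16: swap with position 1, array becomes [15, 9, 20, 20, 16]
arr[3]=20 > 16: no swap

Place pivot at position 2: [15, 9, 16, 20, 20]
Pivot position: 2

After partitioning with pivot 16, the array becomes [15, 9, 16, 20, 20]. The pivot is placed at index 2. All elements to the left of the pivot are <= 16, and all elements to the right are > 16.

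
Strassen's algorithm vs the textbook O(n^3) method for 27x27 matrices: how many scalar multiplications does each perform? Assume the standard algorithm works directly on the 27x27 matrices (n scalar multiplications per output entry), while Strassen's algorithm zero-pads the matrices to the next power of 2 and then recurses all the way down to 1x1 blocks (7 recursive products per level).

Matrix multiplication for 27x27 matrices:

Strassen's algorithm requires power-of-2 dimensions. Pad 27x27 to 32x32 (next power of 2).

Standard algorithm: 27^3 = 19683 multiplications
Strassen's algorithm: 7^(log2(32)) = 7^5 = 16807 multiplications
Savings: 19683 - 16807 = 2876 multiplications

Standard: 19683 multiplications (27^3). Strassen: 16807 multiplications (7^5, after padding to 32x32). Strassen reduces 8 recursive multiplications to 7 at each level.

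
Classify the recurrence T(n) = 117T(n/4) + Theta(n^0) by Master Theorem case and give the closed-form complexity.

Master Theorem for T(n) = 117T(n/4) + O(n^0):

a = 117, b = 4, c = 0
log_b(a) = log_4(117) = 3.4352

Case 1: c = 0 < log_4(117) = 3.4352
T(n) = O(n^(log_4 117))

For T(n) = 117T(n/4) + O(n^0): log_4(117) = 3.4352. This is Case 1 of the Master Theorem (c < log_b(a), work dominated by leaves), giving O(n^(log_4 117)).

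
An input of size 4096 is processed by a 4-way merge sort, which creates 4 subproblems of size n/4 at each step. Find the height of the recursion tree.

For divide and conquer with division factor 4:

Problem sizes at each level:
Level 0: 4096
Level 1: 1024
Level 2: 256
Level 3: 64
Level 4: 16
Level 5: 4
Level 6: 1

The root is level 0 and the size-1 base case is level 6 (the tree spans levels 0 through 6, i.e. 7 levels counting the root), so the depth is the number of divisions: log_4(4096) = 6

The recursion tree depth is log_4(4096) = 6. At each level, the problem size is divided by 4, so it takes 6 divisions to reduce to a base case of size 1. The algorithm makes 4 recursive calls at each level.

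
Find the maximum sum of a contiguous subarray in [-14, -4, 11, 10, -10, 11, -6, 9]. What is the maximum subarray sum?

Using Kadane's algorithm on [-14, -4, 11, 10, -10, 11, -6, 9]:

Scanning through the array:
Position 1 (value -4): max_ending_here = -4, max_so_far = -4
Position 2 (value 11): max_ending_here = 11, max_so_far = 11
Position 3 (value 10): max_ending_here = 21, max_so_far = 21
Position 4 (value -10): max_ending_here = 11, max_so_far = 21
Position 5 (value 11): max_ending_here = 22, max_so_far = 22
Position 6 (value -6): max_ending_here = 16, max_so_far = 22
Position 7 (value 9): max_ending_here = 25, max_so_far = 25

Maximum subarray: [11, 10, -10, 11, -6, 9]
Maximum sum: 25

The maximum subarray is [11, 10, -10, 11, -6, 9] with sum 25. This subarray runs from index 2 to index 7.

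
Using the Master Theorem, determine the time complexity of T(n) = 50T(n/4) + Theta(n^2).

Master Theorem for T(n) = 50T(n/4) + O(n^2):

a = 50, b = 4, c = 2
log_b(a) = log_4(50) = 2.8219

Case 1: c = 2 < log_4(50) = 2.8219
T(n) = O(n^(log_4 50))

For T(n) = 50T(n/4) + O(n^2): log_4(50) = 2.8219. This is Case 1 of the Master Theorem (c < log_b(a), work dominated by leaves), giving O(n^(log_4 50)).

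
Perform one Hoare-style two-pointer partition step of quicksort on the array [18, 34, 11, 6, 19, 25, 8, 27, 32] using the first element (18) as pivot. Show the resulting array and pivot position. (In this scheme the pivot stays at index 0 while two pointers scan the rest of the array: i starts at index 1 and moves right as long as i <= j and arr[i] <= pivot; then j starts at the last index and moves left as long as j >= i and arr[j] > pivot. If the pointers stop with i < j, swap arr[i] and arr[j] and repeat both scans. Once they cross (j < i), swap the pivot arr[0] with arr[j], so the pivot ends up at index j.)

Hoare-style two-pointer partition with pivot = 18:

Initial array: [18, 34, 11, 6, 19, 25, 8, 27, 32]

Pointers start at i = 1, j = 8.
i stops at index 1 (arr[1]=34 > 18), j stops at index 6 (arr[6]=8 <= 18): swap arr[1] and arr[6], array becomes [18, 8, 11, 6, 19, 25, 34, 27, 32]
i ends at 4, j ends at 3: the pointers have crossed (j < i), so scanning stops.

Swap pivot arr[0] with arr[3] to place pivot at position 3: [6, 8, 11, 18, 19, 25, 34, 27, 32]
Pivot position: 3

After partitioning with pivot 18, the array becomes [6, 8, 11, 18, 19, 25, 34, 27, 32]. The pivot is placed at index 3. All elements to the left of the pivot are <= 18, and all elements to the right are > 18.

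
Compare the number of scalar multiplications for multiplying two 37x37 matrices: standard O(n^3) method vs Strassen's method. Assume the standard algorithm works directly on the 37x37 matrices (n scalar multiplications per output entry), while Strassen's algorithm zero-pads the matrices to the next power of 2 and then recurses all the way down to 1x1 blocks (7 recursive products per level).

Matrix multiplication for 37x37 matrices:

Strassen's algorithm requires power-of-2 dimensions. Pad 37x37 to 64x64 (next power of 2).

Standard algorithm: 37^3 = 50653 multiplications
Strassen's algorithm: 7^(log2(64)) = 7^6 = 117649 multiplications
Difference: 50653 - 117649 = -66996 (Strassen uses MORE here due to padding overhead — for small or just-over-power-of-2 n, padding can outweigh the per-level savings)

Standard: 50653 multiplications (37^3). Strassen: 117649 multiplications (7^6, after padding to 64x64). Strassen reduces 8 recursive multiplications to 7 at each level.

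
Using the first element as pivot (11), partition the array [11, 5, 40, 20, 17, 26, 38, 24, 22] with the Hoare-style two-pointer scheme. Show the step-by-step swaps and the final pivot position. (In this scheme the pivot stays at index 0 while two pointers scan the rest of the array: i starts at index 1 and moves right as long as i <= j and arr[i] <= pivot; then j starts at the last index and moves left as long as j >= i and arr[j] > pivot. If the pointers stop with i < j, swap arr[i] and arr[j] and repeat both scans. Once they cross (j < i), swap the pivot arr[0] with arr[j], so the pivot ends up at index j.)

Hoare-style two-pointer partition with pivot = 11:

Initial array: [11, 5, 40, 20, 17, 26, 38, 24, 22]

Pointers start at i = 1, j = 8.
i ends at 2, j ends at 1: the pointers have crossed (j < i), so scanning stops.

Swap pivot arr[0] with arr[1] to place pivot at position 1: [5, 11, 40, 20, 17, 26, 38, 24, 22]
Pivot position: 1

After partitioning with pivot 11, the array becomes [5, 11, 40, 20, 17, 26, 38, 24, 22]. The pivot is placed at index 1. All elements to the left of the pivot are <= 11, and all elements to the right are > 11.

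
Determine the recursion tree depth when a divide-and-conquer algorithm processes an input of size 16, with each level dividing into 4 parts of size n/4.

For divide and conquer with division factor 4:

Problem sizes at each level:
Level 0: 16
Level 1: 4
Level 2: 1

The root is level 0 and the size-1 base case is level 2 (the tree spans levels 0 through 2, i.e. 3 levels counting the root), so the depth is the number of divisions: log_4(16) = 2

The recursion tree depth is log_4(16) = 2. At each level, the problem size is divided by 4, so it takes 2 divisions to reduce to a base case of size 1. The algorithm makes 4 recursive calls at each level.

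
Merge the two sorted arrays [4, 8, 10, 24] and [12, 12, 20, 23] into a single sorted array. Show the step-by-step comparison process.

Merging process:

Compare 4 vs 12: take 4 from left. Merged: [4]
Compare 8 vs 12: take 8 from left. Merged: [4, 8]
Compare 10 vs 12: take 10 from left. Merged: [4, 8, 10]
Compare 24 vs 12: take 12 from right. Merged: [4, 8, 10, 12]
Compare 24 vs 12: take 12 from right. Merged: [4, 8, 10, 12, 12]
Compare 24 vs 20: take 20 from right. Merged: [4, 8, 10, 12, 12, 20]
Compare 24 vs 23: take 23 from right. Merged: [4, 8, 10, 12, 12, 20, 23]
Append remaining from left: [24]. Merged: [4, 8, 10, 12, 12, 20, 23, 24]

Final merged array: [4, 8, 10, 12, 12, 20, 23, 24]
Total comparisons: 7

The merged array is [4, 8, 10, 12, 12, 20, 23, 24], requiring 7 comparisons. The merge step runs in O(n) time where n is the total number of elements.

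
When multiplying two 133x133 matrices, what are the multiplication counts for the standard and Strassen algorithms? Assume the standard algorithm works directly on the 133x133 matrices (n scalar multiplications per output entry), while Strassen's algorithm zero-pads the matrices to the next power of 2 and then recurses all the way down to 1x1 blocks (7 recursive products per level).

Matrix multiplication for 133x133 matrices:

Strassen's algorithm requires power-of-2 dimensions. Pad 133x133 to 256x256 (next power of 2).

Standard algorithm: 133^3 = 2352637 multiplications
Strassen's algorithm: 7^(log2(256)) = 7^8 = 5764801 multiplications
Difference: 2352637 - 5764801 = -3412164 (Strassen uses MORE here due to padding overhead — for small or just-over-power-of-2 n, padding can outweigh the per-level savings)

Standard: 2352637 multiplications (133^3). Strassen: 5764801 multiplications (7^8, after padding to 256x256). Strassen reduces 8 recursive multiplications to 7 at each level.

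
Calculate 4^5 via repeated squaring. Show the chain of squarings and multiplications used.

Computing 4^5 by squaring (build up from 4^1; each line after the first costs one multiplication):

4^1 = 4
4^2 = (4^1)^2 = 4^2 = 16
4^4 = (4^2)^2 = 16^2 = 256
4^5 = 4 * 4^4 = 4 * 256 = 1024

Result: 1024
Multiplications needed: 3 (3 lines after 4^1)

4^5 = 1024. Using exponentiation by squaring, this requires 3 multiplications. The key idea: if the exponent is even, square the half-power; if odd, multiply by the base once.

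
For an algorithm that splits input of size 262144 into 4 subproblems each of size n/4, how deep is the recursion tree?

For divide and conquer with division factor 4:

Problem sizes at each level:
Level 0: 262144
Level 1: 65536
Level 2: 16384
Level 3: 4096
Level 4: 1024
Level 5: 256
Level 6: 64
Level 7: 16
Level 8: 4
Level 9: 1

The root is level 0 and the size-1 base case is level 9 (the tree spans levels 0 through 9, i.e. 10 levels counting the root), so the depth is the number of divisions: log_4(262144) = 9

The recursion tree depth is log_4(262144) = 9. At each level, the problem size is divided by 4, so it takes 9 divisions to reduce to a base case of size 1. The algorithm makes 4 recursive calls at each level.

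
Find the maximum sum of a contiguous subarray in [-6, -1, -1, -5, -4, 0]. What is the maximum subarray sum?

Using Kadane's algorithm on [-6, -1, -1, -5, -4, 0]:

Scanning through the array:
Position 1 (value -1): max_ending_here = -1, max_so_far = -1
Position 2 (value -1): max_ending_here = -1, max_so_far = -1
Position 3 (value -5): max_ending_here = -5, max_so_far = -1
Position 4 (value -4): max_ending_here = -4, max_so_far = -1
Position 5 (value 0): max_ending_here = 0, max_so_far = 0

Maximum subarray: [0]
Maximum sum: 0

The maximum subarray is [0] with sum 0. This subarray runs from index 5 to index 5.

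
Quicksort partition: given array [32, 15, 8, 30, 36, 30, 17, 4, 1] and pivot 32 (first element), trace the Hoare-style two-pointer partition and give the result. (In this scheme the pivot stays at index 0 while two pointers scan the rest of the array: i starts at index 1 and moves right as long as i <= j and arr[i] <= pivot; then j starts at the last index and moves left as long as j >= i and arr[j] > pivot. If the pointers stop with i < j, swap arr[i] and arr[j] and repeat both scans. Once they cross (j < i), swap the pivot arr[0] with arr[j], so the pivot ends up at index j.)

Hoare-style two-pointer partition with pivot = 32:

Initial array: [32, 15, 8, 30, 36, 30, 17, 4, 1]

Pointers start at i = 1, j = 8.
i stops at index 4 (arr[4]=36 > 32), j stops at index 8 (arr[8]=1 <= 32): swap arr[4] and arr[8], array becomes [32, 15, 8, 30, 1, 30, 17, 4, 36]
i ends at 8, j ends at 7: the pointers have crossed (j < i), so scanning stops.

Swap pivot arr[0] with arr[7] to place pivot at position 7: [4, 15, 8, 30, 1, 30, 17, 32, 36]
Pivot position: 7

After partitioning with pivot 32, the array becomes [4, 15, 8, 30, 1, 30, 17, 32, 36]. The pivot is placed at index 7. All elements to the left of the pivot are <= 32, and all elements to the right are > 32.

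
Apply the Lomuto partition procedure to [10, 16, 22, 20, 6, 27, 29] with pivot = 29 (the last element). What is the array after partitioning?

Lomuto partition with pivot = 29:

Initial array: [10, 16, 22, 20, 6, 27, 29]

arr[0]=10 <= 29: swap with position 0, array becomes [10, 16, 22, 20, 6, 27, 29]
arr[1]=16 <= 29: swap with position 1, array becomes [10, 16, 22, 20, 6, 27, 29]
arr[2]=22 <= 29: swap with position 2, array becomes [10, 16, 22, 20, 6, 27, 29]
arr[3]=20 <= 29: swap with position 3, array becomes [10, 16, 22, 20, 6, 27, 29]
arr[4]=6 <= 29: swap with position 4, array becomes [10, 16, 22, 20, 6, 27, 29]
arr[5]=27 <= 29: swap with position 5, array becomes [10, 16, 22, 20, 6, 27, 29]

Place pivot at position 6: [10, 16, 22, 20, 6, 27, 29]
Pivot position: 6

After partitioning with pivot 29, the array becomes [10, 16, 22, 20, 6, 27, 29]. The pivot is placed at index 6. All elements to the left of the pivot are <= 29, and all elements to the right are > 29.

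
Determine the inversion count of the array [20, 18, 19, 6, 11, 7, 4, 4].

Finding inversions in [20, 18, 19, 6, 11, 7, 4, 4]:

(0, 1): arr[0]=20 > arr[1]=18
(0, 2): arr[0]=20 > arr[2]=19
(0, 3): arr[0]=20 > arr[3]=6
(0, 4): arr[0]=20 > arr[4]=11
(0, 5): arr[0]=20 > arr[5]=7
(0, 6): arr[0]=20 > arr[6]=4
(0, 7): arr[0]=20 > arr[7]=4
(1, 3): arr[1]=18 > arr[3]=6
(1, 4): arr[1]=18 > arr[4]=11
(1, 5): arr[1]=18 > arr[5]=7
(1, 6): arr[1]=18 > arr[6]=4
(1, 7): arr[1]=18 > arr[7]=4
(2, 3): arr[2]=19 > arr[3]=6
(2, 4): arr[2]=19 > arr[4]=11
(2, 5): arr[2]=19 > arr[5]=7
(2, 6): arr[2]=19 > arr[6]=4
(2, 7): arr[2]=19 > arr[7]=4
(3, 6): arr[3]=6 > arr[6]=4
(3, 7): arr[3]=6 > arr[7]=4
(4, 5): arr[4]=11 > arr[5]=7
(4, 6): arr[4]=11 > arr[6]=4
(4, 7): arr[4]=11 > arr[7]=4
(5, 6): arr[5]=7 > arr[6]=4
(5, 7): arr[5]=7 > arr[7]=4

Total inversions: 24

The array has 24 inversion(s): (0,1), (0,2), (0,3), (0,4), (0,5), (0,6), (0,7), (1,3), (1,4), (1,5), (1,6), (1,7), (2,3), (2,4), (2,5), (2,6), (2,7), (3,6), (3,7), (4,5), (4,6), (4,7), (5,6), (5,7). Each pair (i,j) satisfies i < j and arr[i] > arr[j].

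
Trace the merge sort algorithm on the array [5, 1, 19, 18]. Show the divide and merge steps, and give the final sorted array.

Merge sort trace:

Split: [5, 1, 19, 18] -> [5, 1] and [19, 18]
  Split: [5, 1] -> [5] and [1]
  Merge: [5] + [1] -> [1, 5]
  Split: [19, 18] -> [19] and [18]
  Merge: [19] + [18] -> [18, 19]
Merge: [1, 5] + [18, 19] -> [1, 5, 18, 19]

Final sorted array: [1, 5, 18, 19]

The merge sort proceeds by recursively splitting the array and merging sorted halves.
After all merges, the sorted array is [1, 5, 18, 19].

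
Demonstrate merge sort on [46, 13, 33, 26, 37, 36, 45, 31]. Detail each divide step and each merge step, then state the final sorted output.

Merge sort trace:

Split: [46, 13, 33, 26, 37, 36, 45, 31] -> [46, 13, 33, 26] and [37, 36, 45, 31]
  Split: [46, 13, 33, 26] -> [46, 13] and [33, 26]
    Split: [46, 13] -> [46] and [13]
    Merge: [46] + [13] -> [13, 46]
    Split: [33, 26] -> [33] and [26]
    Merge: [33] + [26] -> [26, 33]
  Merge: [13, 46] + [26, 33] -> [13, 26, 33, 46]
  Split: [37, 36, 45, 31] -> [37, 36] and [45, 31]
    Split: [37, 36] -> [37] and [36]
    Merge: [37] + [36] -> [36, 37]
    Split: [45, 31] -> [45] and [31]
    Merge: [45] + [31] -> [31, 45]
  Merge: [36, 37] + [31, 45] -> [31, 36, 37, 45]
Merge: [13, 26, 33, 46] + [31, 36, 37, 45] -> [13, 26, 31, 33, 36, 37, 45, 46]

Final sorted array: [13, 26, 31, 33, 36, 37, 45, 46]

The merge sort proceeds by recursively splitting the array and merging sorted halves.
After all merges, the sorted array is [13, 26, 31, 33, 36, 37, 45, 46].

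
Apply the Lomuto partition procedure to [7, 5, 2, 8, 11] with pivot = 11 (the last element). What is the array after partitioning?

Lomuto partition with pivot = 11:

Initial array: [7, 5, 2, 8, 11]

arr[0]=7 <= 11: swap with position 0, array becomes [7, 5, 2, 8, 11]
arr[1]=5 <= 11: swap with position 1, array becomes [7, 5, 2, 8, 11]
arr[2]=2 <= 11: swap with position 2, array becomes [7, 5, 2, 8, 11]
arr[3]=8 <= 11: swap with position 3, array becomes [7, 5, 2, 8, 11]

Place pivot at position 4: [7, 5, 2, 8, 11]
Pivot position: 4

After partitioning with pivot 11, the array becomes [7, 5, 2, 8, 11]. The pivot is placed at index 4. All elements to the left of the pivot are <= 11, and all elements to the right are > 11.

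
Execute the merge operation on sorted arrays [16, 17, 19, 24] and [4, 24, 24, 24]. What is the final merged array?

Merging process:

Compare 16 vs 4: take 4 from right. Merged: [4]
Compare 16 vs 24: take 16 from left. Merged: [4, 16]
Compare 17 vs 24: take 17 from left. Merged: [4, 16, 17]
Compare 19 vs 24: take 19 from left. Merged: [4, 16, 17, 19]
Compare 24 vs 24: take 24 from left. Merged: [4, 16, 17, 19, 24]
Append remaining from right: [24, 24, 24]. Merged: [4, 16, 17, 19, 24, 24, 24, 24]

Final merged array: [4, 16, 17, 19, 24, 24, 24, 24]
Total comparisons: 5

The merged array is [4, 16, 17, 19, 24, 24, 24, 24], requiring 5 comparisons. The merge step runs in O(n) time where n is the total number of elements.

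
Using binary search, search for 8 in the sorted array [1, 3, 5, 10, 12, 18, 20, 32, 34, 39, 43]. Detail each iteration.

Binary search for 8 in [1, 3, 5, 10, 12, 18, 20, 32, 34, 39, 43]:

lo=0, hi=10, mid=5, arr[mid]=18 -> 18 > 8, search left half
lo=0, hi=4, mid=2, arr[mid]=5 -> 5 < 8, search right half
lo=3, hi=4, mid=3, arr[mid]=10 -> 10 > 8, search left half
lo=3 > hi=2, target 8 not found

Binary search determines that 8 is not in the array after 3 comparisons. The search space was exhausted without finding the target.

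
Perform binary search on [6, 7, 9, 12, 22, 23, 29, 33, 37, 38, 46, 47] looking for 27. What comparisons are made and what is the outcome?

Binary search for 27 in [6, 7, 9, 12, 22, 23, 29, 33, 37, 38, 46, 47]:

lo=0, hi=11, mid=5, arr[mid]=23 -> 23 < 27, search right half
lo=6, hi=11, mid=8, arr[mid]=37 -> 37 > 27, search left half
lo=6, hi=7, mid=6, arr[mid]=29 -> 29 > 27, search left half
lo=6 > hi=5, target 27 not found

Binary search determines that 27 is not in the array after 3 comparisons. The search space was exhausted without finding the target.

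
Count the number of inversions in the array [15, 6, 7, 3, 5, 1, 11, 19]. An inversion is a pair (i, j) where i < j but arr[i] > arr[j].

Finding inversions in [15, 6, 7, 3, 5, 1, 11, 19]:

(0, 1): arr[0]=15 > arr[1]=6
(0, 2): arr[0]=15 > arr[2]=7
(0, 3): arr[0]=15 > arr[3]=3
(0, 4): arr[0]=15 > arr[4]=5
(0, 5): arr[0]=15 > arr[5]=1
(0, 6): arr[0]=15 > arr[6]=11
(1, 3): arr[1]=6 > arr[3]=3
(1, 4): arr[1]=6 > arr[4]=5
(1, 5): arr[1]=6 > arr[5]=1
(2, 3): arr[2]=7 > arr[3]=3
(2, 4): arr[2]=7 > arr[4]=5
(2, 5): arr[2]=7 > arr[5]=1
(3, 5): arr[3]=3 > arr[5]=1
(4, 5): arr[4]=5 > arr[5]=1

Total inversions: 14

The array has 14 inversion(s): (0,1), (0,2), (0,3), (0,4), (0,5), (0,6), (1,3), (1,4), (1,5), (2,3), (2,4), (2,5), (3,5), (4,5). Each pair (i,j) satisfies i < j and arr[i] > arr[j].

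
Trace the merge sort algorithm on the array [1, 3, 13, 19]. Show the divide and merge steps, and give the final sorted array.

Merge sort trace:

Split: [1, 3, 13, 19] -> [1, 3] and [13, 19]
  Split: [1, 3] -> [1] and [3]
  Merge: [1] + [3] -> [1, 3]
  Split: [13, 19] -> [13] and [19]
  Merge: [13] + [19] -> [13, 19]
Merge: [1, 3] + [13, 19] -> [1, 3, 13, 19]

Final sorted array: [1, 3, 13, 19]

The merge sort proceeds by recursively splitting the array and merging sorted halves.
After all merges, the sorted array is [1, 3, 13, 19].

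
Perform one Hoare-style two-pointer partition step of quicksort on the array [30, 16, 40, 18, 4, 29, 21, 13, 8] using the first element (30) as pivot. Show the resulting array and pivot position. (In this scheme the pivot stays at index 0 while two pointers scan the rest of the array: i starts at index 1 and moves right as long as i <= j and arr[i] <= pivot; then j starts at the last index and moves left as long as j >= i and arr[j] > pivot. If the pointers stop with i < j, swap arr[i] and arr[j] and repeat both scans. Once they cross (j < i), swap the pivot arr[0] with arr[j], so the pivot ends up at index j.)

Hoare-style two-pointer partition with pivot = 30:

Initial array: [30, 16, 40, 18, 4, 29, 21, 13, 8]

Pointers start at i = 1, j = 8.
i stops at index 2 (arr[2]=40 > 30), j stops at index 8 (arr[8]=8 <= 30): swap arr[2] and arr[8], array becomes [30, 16, 8, 18, 4, 29, 21, 13, 40]
i ends at 8, j ends at 7: the pointers have crossed (j < i), so scanning stops.

Swap pivot arr[0] with arr[7] to place pivot at position 7: [13, 16, 8, 18, 4, 29, 21, 30, 40]
Pivot position: 7

After partitioning with pivot 30, the array becomes [13, 16, 8, 18, 4, 29, 21, 30, 40]. The pivot is placed at index 7. All elements to the left of the pivot are <= 30, and all elements to the right are > 30.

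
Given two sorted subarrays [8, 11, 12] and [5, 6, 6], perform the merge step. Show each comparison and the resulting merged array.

Merging process:

Compare 8 vs 5: take 5 from right. Merged: [5]
Compare 8 vs 6: take 6 from right. Merged: [5, 6]
Compare 8 vs 6: take 6 from right. Merged: [5, 6, 6]
Append remaining from left: [8, 11, 12]. Merged: [5, 6, 6, 8, 11, 12]

Final merged array: [5, 6, 6, 8, 11, 12]
Total comparisons: 3

The merged array is [5, 6, 6, 8, 11, 12], requiring 3 comparisons. The merge step runs in O(n) time where n is the total number of elements.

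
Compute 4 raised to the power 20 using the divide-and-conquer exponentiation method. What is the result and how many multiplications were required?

Computing 4^20 by squaring (build up from 4^1; each line after the first costs one multiplication):

4^1 = 4
4^2 = (4^1)^2 = 4^2 = 16
4^4 = (4^2)^2 = 16^2 = 256
4^5 = 4 * 4^4 = 4 * 256 = 1024
4^10 = (4^5)^2 = 1024^2 = 1048576
4^20 = (4^10)^2 = 1048576^2 = 1099511627776

Result: 1099511627776
Multiplications needed: 5 (5 lines after 4^1)

4^20 = 1099511627776. Using exponentiation by squaring, this requires 5 multiplications. The key idea: if the exponent is even, square the half-power; if odd, multiply by the base once.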